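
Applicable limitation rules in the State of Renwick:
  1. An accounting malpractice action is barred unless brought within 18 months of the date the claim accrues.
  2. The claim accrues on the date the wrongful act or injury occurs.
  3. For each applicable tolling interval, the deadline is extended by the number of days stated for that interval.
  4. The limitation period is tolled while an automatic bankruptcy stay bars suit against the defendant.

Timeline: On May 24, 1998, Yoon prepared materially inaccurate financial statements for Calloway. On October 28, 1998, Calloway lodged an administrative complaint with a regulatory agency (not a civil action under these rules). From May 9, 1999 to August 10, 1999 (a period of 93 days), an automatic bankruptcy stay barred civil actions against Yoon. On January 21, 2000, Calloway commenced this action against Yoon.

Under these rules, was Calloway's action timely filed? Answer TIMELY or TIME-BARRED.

The claim accrued on May 24, 1998, when the wrongful act occurred.
Adding the 18 months base period to May 24, 1998 gives a deadline of November 24, 1999, before any tolling.
The automatic bankruptcy stay from May 9, 1999 to August 10, 1999 tolled the period for 93 days, extending the deadline to February 25, 2000.
Nothing else in the chronology tolls or restarts the period.
The January 21, 2000 filing precedes the February 25, 2000 deadline; the claim is timely.

TIMELY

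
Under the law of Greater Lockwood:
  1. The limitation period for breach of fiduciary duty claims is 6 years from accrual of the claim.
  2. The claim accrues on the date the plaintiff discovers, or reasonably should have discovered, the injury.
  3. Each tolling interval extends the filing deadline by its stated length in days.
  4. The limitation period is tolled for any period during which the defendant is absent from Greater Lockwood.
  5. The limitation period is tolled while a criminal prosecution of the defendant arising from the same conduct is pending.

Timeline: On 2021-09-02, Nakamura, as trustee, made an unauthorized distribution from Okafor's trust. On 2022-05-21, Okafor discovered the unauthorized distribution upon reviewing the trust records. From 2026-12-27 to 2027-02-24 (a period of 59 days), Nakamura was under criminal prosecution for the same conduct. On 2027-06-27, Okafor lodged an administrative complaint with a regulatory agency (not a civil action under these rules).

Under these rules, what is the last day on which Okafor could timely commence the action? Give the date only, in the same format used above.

2028-07-19

The claim did not accrue until Okafor discovered the injury on 2022-05-21; the 2021-09-02 act date does not start the clock under the stated rule.
Adding the 6 years base period to 2022-05-21 gives a deadline of 2028-05-21, before any tolling.
Because the pending criminal prosecution ran from 2026-12-27 to 2027-02-24, the deadline is extended by 59 days to 2028-07-19.
The other events in the timeline have no effect on the limitation period under the stated rules.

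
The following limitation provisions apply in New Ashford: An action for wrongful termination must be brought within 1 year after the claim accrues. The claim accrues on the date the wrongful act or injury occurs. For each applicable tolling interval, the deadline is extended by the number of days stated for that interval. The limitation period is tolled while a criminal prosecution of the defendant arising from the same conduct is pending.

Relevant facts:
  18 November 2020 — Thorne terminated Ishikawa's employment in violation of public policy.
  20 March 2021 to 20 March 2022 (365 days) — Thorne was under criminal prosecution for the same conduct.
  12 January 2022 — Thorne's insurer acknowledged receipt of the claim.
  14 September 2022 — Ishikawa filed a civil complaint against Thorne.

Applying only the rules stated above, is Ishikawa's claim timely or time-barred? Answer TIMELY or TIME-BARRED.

TIMELY

The limitation period began to run on 18 November 2020.
The untolled deadline — 1 year after 18 November 2020 — is 18 November 2021.
The pending criminal prosecution from 20 March 2021 to 20 March 2022 tolled the period for 365 days, extending the deadline to 18 November 2022.
The other events in the timeline have no effect on the limitation period under the stated rules.
Ishikawa filed on 14 September 2022, before the 18 November 2022 deadline, so the action is timely.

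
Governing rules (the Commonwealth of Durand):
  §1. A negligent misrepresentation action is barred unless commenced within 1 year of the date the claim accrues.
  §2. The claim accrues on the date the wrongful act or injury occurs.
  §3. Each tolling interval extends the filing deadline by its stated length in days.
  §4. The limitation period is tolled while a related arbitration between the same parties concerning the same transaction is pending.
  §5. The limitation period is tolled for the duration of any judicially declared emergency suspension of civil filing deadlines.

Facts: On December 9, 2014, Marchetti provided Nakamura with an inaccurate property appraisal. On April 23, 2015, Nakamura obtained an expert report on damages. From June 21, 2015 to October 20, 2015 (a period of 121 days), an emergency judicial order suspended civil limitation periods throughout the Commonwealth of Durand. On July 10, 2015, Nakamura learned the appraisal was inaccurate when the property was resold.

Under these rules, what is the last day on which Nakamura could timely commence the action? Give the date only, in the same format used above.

Accrual is governed by the date of the act, so the period began to run on December 9, 2014; the later discovery on July 10, 2015 is irrelevant under the stated rule.
Adding the 1 year base period to December 9, 2014 gives a deadline of December 9, 2015, before any tolling.
The period was tolled for 121 days by the emergency suspension of filing deadlines (June 21, 2015 to October 20, 2015), pushing the deadline to April 8, 2016.
The other events in the timeline have no effect on the limitation period under the stated rules.

April 8, 2016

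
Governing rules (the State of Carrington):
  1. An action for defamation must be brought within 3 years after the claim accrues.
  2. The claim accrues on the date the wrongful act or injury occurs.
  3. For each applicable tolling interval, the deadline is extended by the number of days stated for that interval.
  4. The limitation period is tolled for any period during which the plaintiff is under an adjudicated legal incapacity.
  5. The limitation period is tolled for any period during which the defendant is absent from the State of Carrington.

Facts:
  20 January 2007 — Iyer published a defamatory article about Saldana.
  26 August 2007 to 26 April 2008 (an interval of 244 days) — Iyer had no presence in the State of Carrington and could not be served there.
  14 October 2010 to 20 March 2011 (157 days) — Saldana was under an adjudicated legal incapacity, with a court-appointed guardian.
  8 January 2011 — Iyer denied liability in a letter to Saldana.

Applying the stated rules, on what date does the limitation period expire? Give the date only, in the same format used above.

21 September 2010

The claim accrued on 20 January 2007, the date of the act.
The untolled deadline — 3 years after 20 January 2007 — is 20 January 2010.
Because the defendant's absence from the jurisdiction ran from 26 August 2007 to 26 April 2008, the deadline is extended by 244 days to 21 September 2010.
The plaintiff's legal incapacity starting 14 October 2010 came too late — the period had run on 21 September 2010 — and so does not extend the deadline.
None of the other events listed affects the running of the period under the stated rules.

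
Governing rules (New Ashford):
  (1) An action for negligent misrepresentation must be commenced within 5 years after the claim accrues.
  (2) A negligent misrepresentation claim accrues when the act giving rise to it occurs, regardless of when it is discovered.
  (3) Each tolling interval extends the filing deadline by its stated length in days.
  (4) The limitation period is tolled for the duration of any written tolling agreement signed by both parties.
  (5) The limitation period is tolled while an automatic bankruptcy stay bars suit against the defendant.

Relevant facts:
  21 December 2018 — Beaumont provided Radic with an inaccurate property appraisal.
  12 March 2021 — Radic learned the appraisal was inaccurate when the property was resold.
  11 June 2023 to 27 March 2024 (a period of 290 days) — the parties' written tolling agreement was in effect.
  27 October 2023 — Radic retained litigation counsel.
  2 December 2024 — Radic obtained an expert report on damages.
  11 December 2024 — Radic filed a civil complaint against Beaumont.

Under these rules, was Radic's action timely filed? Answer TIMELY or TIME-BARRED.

TIME-BARRED

Accrual is governed by the date of the act, so the period began to run on 21 December 2018; the later discovery on 12 March 2021 is irrelevant under the stated rule.
5 years from 21 December 2018 is 21 December 2023.
The written tolling agreement from 11 June 2023 to 27 March 2024 tolled the period for 290 days, extending the deadline to 6 October 2024.
None of the other events listed affects the running of the period under the stated rules.
The 11 December 2024 filing falls after the 6 October 2024 deadline; the claim is time-barred.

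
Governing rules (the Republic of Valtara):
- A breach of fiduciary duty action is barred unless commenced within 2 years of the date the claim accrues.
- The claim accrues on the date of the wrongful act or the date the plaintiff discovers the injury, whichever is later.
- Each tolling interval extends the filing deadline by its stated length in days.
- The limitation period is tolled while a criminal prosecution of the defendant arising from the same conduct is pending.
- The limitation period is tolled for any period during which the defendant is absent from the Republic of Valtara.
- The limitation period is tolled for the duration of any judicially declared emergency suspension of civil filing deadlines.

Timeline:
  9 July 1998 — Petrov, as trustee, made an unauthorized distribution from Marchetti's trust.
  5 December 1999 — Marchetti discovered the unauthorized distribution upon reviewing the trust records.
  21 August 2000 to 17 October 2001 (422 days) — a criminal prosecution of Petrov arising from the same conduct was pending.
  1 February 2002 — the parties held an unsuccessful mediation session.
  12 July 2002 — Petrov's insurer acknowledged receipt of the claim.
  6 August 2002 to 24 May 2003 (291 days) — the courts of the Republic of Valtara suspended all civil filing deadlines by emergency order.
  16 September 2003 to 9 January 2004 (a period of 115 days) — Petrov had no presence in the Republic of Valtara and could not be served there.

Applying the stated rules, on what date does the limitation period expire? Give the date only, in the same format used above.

12 March 2004

Taking the later of the act (9 July 1998) and discovery (5 December 1999), the claim accrued on 5 December 1999.
Adding the 2 years base period to 5 December 1999 gives a deadline of 5 December 2001, before any tolling.
The pending criminal prosecution from 21 August 2000 to 17 October 2001 tolled the period for 422 days, extending the deadline to 31 January 2003.
The period was tolled for 291 days by the emergency suspension of filing deadlines (6 August 2002 to 24 May 2003), pushing the deadline to 18 November 2003.
The period was tolled for 115 days by the defendant's absence from the jurisdiction (16 September 2003 to 9 January 2004), pushing the deadline to 12 March 2004.
Nothing else in the chronology tolls or restarts the period.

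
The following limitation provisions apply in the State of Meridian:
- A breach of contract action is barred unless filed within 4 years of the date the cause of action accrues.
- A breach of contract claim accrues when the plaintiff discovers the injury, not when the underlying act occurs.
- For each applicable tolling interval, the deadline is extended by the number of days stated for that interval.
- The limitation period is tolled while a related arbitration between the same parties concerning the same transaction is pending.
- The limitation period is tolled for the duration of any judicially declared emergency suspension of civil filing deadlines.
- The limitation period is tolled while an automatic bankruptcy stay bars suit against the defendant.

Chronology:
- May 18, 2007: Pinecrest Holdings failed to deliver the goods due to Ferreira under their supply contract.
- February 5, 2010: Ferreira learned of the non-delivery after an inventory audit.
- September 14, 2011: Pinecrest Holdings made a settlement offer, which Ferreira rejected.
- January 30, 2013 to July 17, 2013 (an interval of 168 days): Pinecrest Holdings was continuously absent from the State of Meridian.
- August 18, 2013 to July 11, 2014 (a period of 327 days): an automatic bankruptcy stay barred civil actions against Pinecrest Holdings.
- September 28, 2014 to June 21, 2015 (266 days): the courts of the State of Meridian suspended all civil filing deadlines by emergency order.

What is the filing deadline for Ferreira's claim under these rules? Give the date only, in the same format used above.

The claim did not accrue until Ferreira discovered the injury on February 5, 2010; the May 18, 2007 act date does not start the clock under the stated rule.
The untolled deadline — 4 years after February 5, 2010 — is February 5, 2014.
The automatic bankruptcy stay from August 18, 2013 to July 11, 2014 tolled the period for 327 days, extending the deadline to December 29, 2014.
Because the emergency suspension of filing deadlines ran from September 28, 2014 to June 21, 2015, the deadline is extended by 266 days to September 21, 2015.
Although the defendant's absence ran from January 30, 2013 to July 17, 2013, the stated rules do not make that a tolling event, so it is disregarded.
None of the other events listed affects the running of the period under the stated rules.

September 21, 2015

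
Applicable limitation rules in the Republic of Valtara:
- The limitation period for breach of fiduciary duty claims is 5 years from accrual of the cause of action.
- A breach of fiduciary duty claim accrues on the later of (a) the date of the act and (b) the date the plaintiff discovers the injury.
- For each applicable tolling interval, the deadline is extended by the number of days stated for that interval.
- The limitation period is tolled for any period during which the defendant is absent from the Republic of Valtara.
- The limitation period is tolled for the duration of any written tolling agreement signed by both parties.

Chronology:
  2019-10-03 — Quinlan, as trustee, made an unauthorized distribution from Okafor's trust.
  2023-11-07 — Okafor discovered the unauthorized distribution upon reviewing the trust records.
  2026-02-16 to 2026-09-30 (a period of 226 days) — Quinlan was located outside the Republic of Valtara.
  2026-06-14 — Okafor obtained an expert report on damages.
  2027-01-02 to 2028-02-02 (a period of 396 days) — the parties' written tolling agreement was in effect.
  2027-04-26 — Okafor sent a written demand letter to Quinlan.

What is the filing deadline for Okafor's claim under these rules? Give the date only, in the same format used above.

Taking the later of the act (2019-10-03) and discovery (2023-11-07), the claim accrued on 2023-11-07.
5 years from 2023-11-07 is 2028-11-07.
The period was tolled for 226 days by the defendant's absence from the jurisdiction (2026-02-16 to 2026-09-30), pushing the deadline to 2029-06-21.
Because the written tolling agreement ran from 2027-01-02 to 2028-02-02, the deadline is extended by 396 days to 2030-07-22.
None of the other events listed affects the running of the period under the stated rules.

2030-07-22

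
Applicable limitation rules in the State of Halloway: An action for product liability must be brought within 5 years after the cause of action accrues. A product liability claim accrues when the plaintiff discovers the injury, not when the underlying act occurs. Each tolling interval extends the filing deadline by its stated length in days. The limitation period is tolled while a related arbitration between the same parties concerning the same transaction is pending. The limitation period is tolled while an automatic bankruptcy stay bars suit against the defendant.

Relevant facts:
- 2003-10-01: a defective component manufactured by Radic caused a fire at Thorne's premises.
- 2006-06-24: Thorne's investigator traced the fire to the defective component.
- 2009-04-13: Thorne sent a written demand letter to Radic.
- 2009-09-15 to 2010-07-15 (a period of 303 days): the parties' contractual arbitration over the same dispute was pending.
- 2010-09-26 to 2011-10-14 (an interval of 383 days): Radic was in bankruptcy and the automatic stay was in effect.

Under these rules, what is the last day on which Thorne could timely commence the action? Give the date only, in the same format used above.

2013-05-10

The claim did not accrue until Thorne discovered the injury on 2006-06-24; the 2003-10-01 act date does not start the clock under the stated rule.
The untolled deadline — 5 years after 2006-06-24 — is 2011-06-24.
The pending related arbitration from 2009-09-15 to 2010-07-15 tolled the period for 303 days, extending the deadline to 2012-04-22.
The period was tolled for 383 days by the automatic bankruptcy stay (2010-09-26 to 2011-10-14), pushing the deadline to 2013-05-10.
None of the other events listed affects the running of the period under the stated rules.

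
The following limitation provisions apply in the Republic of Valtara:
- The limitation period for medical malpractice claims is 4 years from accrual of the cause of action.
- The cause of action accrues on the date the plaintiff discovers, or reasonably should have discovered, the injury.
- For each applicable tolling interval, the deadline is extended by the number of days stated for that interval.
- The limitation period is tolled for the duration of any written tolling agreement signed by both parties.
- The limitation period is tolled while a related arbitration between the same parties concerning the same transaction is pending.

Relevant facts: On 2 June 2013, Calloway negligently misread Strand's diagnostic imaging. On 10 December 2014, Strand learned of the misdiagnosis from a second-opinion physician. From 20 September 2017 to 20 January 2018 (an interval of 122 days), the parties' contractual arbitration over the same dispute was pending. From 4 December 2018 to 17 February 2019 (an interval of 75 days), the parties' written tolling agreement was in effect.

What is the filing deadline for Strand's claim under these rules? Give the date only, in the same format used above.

The claim did not accrue until Strand discovered the injury on 10 December 2014; the 2 June 2013 act date does not start the clock under the stated rule.
The untolled deadline — 4 years after 10 December 2014 — is 10 December 2018.
Because the pending related arbitration ran from 20 September 2017 to 20 January 2018, the deadline is extended by 122 days to 11 April 2019.
Because the written tolling agreement ran from 4 December 2018 to 17 February 2019, the deadline is extended by 75 days to 25 June 2019.

25 June 2019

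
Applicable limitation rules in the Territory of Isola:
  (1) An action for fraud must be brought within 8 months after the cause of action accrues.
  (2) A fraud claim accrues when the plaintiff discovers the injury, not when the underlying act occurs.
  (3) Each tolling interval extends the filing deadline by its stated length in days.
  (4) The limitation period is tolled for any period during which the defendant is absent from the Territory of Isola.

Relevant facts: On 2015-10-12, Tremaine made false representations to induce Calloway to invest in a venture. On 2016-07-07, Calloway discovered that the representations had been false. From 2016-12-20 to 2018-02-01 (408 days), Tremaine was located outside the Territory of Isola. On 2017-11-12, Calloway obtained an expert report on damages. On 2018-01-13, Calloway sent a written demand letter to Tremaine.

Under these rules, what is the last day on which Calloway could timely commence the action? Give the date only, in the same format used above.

2018-04-19

Accrual is tied to discovery, so the period began on 2016-07-07 rather than on 2015-10-12 when the act occurred.
Adding the 8 months base period to 2016-07-07 gives a deadline of 2017-03-07, before any tolling.
The period was tolled for 408 days by the defendant's absence from the jurisdiction (2016-12-20 to 2018-02-01), pushing the deadline to 2018-04-19.
The other events in the timeline have no effect on the limitation period under the stated rules.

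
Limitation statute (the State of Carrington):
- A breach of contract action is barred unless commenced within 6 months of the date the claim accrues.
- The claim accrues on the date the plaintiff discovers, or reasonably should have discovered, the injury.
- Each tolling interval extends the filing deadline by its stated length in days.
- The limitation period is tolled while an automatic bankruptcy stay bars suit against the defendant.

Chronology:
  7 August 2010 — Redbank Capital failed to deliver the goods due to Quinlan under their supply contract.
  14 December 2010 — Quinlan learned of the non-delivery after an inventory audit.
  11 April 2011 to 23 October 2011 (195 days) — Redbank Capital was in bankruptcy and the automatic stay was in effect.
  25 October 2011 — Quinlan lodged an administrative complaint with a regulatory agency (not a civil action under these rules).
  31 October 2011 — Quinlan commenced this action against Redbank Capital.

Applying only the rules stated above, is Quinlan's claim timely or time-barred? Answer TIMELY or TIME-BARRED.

Accrual is tied to discovery, so the period began on 14 December 2010 rather than on 7 August 2010 when the act occurred.
6 months from 14 December 2010 is 14 June 2011.
Because the automatic bankruptcy stay ran from 11 April 2011 to 23 October 2011, the deadline is extended by 195 days to 26 December 2011.
None of the other events listed affects the running of the period under the stated rules.
Quinlan filed on 31 October 2011, before the 26 December 2011 deadline, so the action is timely.

TIMELY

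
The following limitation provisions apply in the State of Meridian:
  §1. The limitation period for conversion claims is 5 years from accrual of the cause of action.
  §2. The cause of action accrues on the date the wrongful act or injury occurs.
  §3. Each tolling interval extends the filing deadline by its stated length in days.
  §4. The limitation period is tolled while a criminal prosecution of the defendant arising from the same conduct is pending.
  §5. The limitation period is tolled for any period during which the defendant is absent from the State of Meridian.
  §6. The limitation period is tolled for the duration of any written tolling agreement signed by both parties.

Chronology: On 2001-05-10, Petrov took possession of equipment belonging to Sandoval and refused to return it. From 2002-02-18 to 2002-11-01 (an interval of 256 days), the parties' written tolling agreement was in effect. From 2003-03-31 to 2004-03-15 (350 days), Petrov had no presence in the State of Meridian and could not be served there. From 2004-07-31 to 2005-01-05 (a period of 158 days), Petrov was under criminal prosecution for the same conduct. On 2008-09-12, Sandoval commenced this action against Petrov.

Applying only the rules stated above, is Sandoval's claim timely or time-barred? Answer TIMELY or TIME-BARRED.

The limitation period began to run on 2001-05-10.
The untolled deadline — 5 years after 2001-05-10 — is 2006-05-10.
The written tolling agreement from 2002-02-18 to 2002-11-01 tolled the period for 256 days, extending the deadline to 2007-01-21.
The period was tolled for 350 days by the defendant's absence from the jurisdiction (2003-03-31 to 2004-03-15), pushing the deadline to 2008-01-06.
Because the pending criminal prosecution ran from 2004-07-31 to 2005-01-05, the deadline is extended by 158 days to 2008-06-12.
The 2008-09-12 filing falls after the 2008-06-12 deadline; the claim is time-barred.

TIME-BARRED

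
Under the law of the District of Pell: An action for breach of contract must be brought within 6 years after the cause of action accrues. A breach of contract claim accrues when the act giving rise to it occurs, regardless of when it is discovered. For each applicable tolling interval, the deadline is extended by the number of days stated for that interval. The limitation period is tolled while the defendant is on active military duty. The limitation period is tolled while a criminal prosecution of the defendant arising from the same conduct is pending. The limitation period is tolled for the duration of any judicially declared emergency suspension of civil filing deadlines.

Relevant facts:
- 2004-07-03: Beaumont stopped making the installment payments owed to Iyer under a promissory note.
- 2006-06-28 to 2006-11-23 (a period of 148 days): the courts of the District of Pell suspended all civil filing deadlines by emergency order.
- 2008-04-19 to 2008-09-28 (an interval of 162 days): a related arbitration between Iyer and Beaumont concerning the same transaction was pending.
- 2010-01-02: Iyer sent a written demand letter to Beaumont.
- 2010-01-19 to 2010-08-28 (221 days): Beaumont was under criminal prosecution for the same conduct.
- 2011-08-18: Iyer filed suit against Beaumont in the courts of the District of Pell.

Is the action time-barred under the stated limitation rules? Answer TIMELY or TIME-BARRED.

The limitation period began to run on 2004-07-03.
The untolled deadline — 6 years after 2004-07-03 — is 2010-07-03.
The emergency suspension of filing deadlines from 2006-06-28 to 2006-11-23 tolled the period for 148 days, extending the deadline to 2010-11-28.
Because the pending criminal prosecution ran from 2010-01-19 to 2010-08-28, the deadline is extended by 221 days to 2011-07-07.
Although a pending arbitration ran from 2008-04-19 to 2008-09-28, the stated rules do not make that a tolling event, so it is disregarded.
Nothing else in the chronology tolls or restarts the period.
Iyer filed on 2011-08-18, after the 2011-07-07 deadline, so the action is time-barred.

TIME-BARRED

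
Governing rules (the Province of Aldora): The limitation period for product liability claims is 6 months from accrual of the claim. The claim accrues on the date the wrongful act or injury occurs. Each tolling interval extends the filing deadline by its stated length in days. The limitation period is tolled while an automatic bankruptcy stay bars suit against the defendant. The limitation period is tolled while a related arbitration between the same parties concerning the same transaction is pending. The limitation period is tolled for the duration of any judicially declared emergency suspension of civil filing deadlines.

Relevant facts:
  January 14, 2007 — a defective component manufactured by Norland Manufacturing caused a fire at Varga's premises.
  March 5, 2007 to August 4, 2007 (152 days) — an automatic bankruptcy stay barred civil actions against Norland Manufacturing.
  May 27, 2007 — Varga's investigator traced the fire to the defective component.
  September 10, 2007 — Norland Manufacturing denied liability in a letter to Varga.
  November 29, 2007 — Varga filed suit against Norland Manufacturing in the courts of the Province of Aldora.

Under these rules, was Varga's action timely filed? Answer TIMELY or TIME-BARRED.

TIMELY

The claim accrued on January 14, 2007, when the wrongful act occurred; under the stated occurrence rule the May 27, 2007 discovery does not delay accrual.
6 months from January 14, 2007 is July 14, 2007.
The automatic bankruptcy stay from March 5, 2007 to August 4, 2007 tolled the period for 152 days, extending the deadline to December 13, 2007.
Nothing else in the chronology tolls or restarts the period.
The November 29, 2007 filing precedes the December 13, 2007 deadline; the claim is timely.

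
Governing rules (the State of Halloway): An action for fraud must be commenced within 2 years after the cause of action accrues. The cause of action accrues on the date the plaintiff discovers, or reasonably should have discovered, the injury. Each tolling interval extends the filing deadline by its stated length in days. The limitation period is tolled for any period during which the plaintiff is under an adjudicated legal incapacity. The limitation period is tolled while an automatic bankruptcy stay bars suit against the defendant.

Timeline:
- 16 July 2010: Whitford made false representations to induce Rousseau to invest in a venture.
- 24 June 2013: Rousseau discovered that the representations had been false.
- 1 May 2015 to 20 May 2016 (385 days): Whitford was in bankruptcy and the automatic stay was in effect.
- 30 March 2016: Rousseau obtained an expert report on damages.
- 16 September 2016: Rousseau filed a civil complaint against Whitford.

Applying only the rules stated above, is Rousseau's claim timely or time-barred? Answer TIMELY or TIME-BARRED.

TIME-BARRED

The claim did not accrue until Rousseau discovered the injury on 24 June 2013; the 16 July 2010 act date does not start the clock under the stated rule.
2 years from 24 June 2013 is 24 June 2015.
Because the automatic bankruptcy stay ran from 1 May 2015 to 20 May 2016, the deadline is extended by 385 days to 13 July 2016.
The other events in the timeline have no effect on the limitation period under the stated rules.
Filing on 16 September 2016 missed the 13 July 2016 deadline — the action is time-barred.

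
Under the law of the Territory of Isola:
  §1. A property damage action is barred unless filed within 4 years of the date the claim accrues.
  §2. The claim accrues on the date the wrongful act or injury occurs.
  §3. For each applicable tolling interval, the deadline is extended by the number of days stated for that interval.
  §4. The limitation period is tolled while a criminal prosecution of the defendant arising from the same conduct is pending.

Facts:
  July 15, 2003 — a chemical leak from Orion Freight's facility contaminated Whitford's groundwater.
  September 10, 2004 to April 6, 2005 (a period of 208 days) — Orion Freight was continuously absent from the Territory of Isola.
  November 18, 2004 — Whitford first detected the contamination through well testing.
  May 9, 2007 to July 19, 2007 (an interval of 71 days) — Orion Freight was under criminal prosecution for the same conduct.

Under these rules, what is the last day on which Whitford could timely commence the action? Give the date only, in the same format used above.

Because the rule ties accrual to occurrence, the claim accrued on July 15, 2003, not on the November 18, 2004 discovery date.
4 years from July 15, 2003 is July 15, 2007.
The pending criminal prosecution from May 9, 2007 to July 19, 2007 tolled the period for 71 days, extending the deadline to September 24, 2007.
Although the defendant's absence ran from September 10, 2004 to April 6, 2005, the stated rules do not make that a tolling event, so it is disregarded.

September 24, 2007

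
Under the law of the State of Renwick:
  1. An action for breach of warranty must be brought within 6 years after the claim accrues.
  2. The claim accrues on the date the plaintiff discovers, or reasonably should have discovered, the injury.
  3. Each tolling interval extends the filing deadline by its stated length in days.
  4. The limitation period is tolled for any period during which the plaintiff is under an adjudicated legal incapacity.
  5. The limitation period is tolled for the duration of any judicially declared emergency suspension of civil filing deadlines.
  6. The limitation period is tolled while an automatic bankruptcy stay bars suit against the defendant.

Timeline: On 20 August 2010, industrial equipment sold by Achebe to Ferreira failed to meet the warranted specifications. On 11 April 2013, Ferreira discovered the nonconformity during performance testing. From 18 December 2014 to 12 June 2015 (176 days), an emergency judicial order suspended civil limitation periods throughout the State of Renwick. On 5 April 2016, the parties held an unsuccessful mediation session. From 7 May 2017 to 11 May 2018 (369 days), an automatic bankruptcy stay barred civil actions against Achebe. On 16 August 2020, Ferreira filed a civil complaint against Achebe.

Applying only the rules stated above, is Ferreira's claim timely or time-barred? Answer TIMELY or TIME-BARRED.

Accrual is tied to discovery, so the period began on 11 April 2013 rather than on 20 August 2010 when the act occurred.
The untolled deadline — 6 years after 11 April 2013 — is 11 April 2019.
The emergency suspension of filing deadlines from 18 December 2014 to 12 June 2015 tolled the period for 176 days, extending the deadline to 4 October 2019.
The period was tolled for 369 days by the automatic bankruptcy stay (7 May 2017 to 11 May 2018), pushing the deadline to 7 October 2020.
Nothing else in the chronology tolls or restarts the period.
Filing on 16 August 2020 beat the 7 October 2020 deadline — the action is timely.

TIMELY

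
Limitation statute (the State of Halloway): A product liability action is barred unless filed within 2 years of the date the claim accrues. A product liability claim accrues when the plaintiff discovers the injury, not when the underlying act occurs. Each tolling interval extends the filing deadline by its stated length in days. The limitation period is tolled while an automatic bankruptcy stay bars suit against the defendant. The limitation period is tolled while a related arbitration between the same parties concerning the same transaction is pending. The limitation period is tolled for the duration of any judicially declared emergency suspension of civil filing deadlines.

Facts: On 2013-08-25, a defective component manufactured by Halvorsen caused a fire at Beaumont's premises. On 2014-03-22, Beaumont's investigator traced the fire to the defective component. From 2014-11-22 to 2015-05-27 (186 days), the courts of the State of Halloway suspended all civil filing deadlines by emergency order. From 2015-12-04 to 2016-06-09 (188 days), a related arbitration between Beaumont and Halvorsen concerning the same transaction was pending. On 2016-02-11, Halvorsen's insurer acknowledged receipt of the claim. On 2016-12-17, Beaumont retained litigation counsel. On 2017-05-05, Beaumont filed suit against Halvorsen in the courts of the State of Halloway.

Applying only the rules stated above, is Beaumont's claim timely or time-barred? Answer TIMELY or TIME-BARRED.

Accrual is tied to discovery, so the period began on 2014-03-22 rather than on 2013-08-25 when the act occurred.
The untolled deadline — 2 years after 2014-03-22 — is 2016-03-22.
Because the emergency suspension of filing deadlines ran from 2014-11-22 to 2015-05-27, the deadline is extended by 186 days to 2016-09-24.
The pending related arbitration from 2015-12-04 to 2016-06-09 tolled the period for 188 days, extending the deadline to 2017-03-31.
None of the other events listed affects the running of the period under the stated rules.
Filing on 2017-05-05 missed the 2017-03-31 deadline — the action is time-barred.

TIME-BARRED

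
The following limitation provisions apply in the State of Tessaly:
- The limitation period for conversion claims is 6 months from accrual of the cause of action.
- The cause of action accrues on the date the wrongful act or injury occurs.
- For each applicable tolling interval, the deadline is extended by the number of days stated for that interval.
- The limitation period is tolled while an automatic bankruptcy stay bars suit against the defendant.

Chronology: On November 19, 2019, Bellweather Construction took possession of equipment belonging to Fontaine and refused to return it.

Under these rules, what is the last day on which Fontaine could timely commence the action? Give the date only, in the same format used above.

May 19, 2020

The limitation period began to run on November 19, 2019.
The untolled deadline — 6 months after November 19, 2019 — is May 19, 2020.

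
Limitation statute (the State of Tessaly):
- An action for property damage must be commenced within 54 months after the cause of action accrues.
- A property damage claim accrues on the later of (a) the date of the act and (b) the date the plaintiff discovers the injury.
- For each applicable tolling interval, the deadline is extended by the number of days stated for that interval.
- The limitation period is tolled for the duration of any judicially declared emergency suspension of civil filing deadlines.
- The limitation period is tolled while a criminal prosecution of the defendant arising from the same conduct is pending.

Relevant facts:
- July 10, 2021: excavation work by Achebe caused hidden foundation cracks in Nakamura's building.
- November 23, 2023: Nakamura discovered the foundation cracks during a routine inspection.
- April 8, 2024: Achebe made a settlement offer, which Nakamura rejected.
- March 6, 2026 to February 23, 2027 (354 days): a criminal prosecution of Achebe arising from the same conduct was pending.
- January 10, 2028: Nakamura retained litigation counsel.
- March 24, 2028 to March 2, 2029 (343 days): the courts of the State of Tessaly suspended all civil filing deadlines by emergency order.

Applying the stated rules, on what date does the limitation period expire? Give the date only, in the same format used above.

The claim accrued on November 23, 2023 — the later of the July 10, 2021 act and the November 23, 2023 discovery.
Adding the 54 months base period to November 23, 2023 gives a deadline of May 23, 2028, before any tolling.
Because the pending criminal prosecution ran from March 6, 2026 to February 23, 2027, the deadline is extended by 354 days to May 12, 2029.
The period was tolled for 343 days by the emergency suspension of filing deadlines (March 24, 2028 to March 2, 2029), pushing the deadline to April 20, 2030.
Nothing else in the chronology tolls or restarts the period.

April 20, 2030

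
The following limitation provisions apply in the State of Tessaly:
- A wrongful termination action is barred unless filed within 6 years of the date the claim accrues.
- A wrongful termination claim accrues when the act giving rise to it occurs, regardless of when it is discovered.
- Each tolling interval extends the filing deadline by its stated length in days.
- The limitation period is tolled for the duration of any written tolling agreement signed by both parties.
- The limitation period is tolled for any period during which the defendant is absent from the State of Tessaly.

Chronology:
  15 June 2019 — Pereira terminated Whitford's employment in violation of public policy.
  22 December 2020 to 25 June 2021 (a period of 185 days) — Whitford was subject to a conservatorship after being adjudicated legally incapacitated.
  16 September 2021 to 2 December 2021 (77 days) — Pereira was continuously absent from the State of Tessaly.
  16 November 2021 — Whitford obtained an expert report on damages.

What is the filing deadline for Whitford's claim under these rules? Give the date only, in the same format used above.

31 August 2025

The claim accrued on 15 June 2019, the date of the act.
6 years from 15 June 2019 is 15 June 2025.
Because the defendant's absence from the jurisdiction ran from 16 September 2021 to 2 December 2021, the deadline is extended by 77 days to 31 August 2025.
Although the plaintiff's incapacity ran from 22 December 2020 to 25 June 2021, the stated rules do not make that a tolling event, so it is disregarded.
The other events in the timeline have no effect on the limitation period under the stated rules.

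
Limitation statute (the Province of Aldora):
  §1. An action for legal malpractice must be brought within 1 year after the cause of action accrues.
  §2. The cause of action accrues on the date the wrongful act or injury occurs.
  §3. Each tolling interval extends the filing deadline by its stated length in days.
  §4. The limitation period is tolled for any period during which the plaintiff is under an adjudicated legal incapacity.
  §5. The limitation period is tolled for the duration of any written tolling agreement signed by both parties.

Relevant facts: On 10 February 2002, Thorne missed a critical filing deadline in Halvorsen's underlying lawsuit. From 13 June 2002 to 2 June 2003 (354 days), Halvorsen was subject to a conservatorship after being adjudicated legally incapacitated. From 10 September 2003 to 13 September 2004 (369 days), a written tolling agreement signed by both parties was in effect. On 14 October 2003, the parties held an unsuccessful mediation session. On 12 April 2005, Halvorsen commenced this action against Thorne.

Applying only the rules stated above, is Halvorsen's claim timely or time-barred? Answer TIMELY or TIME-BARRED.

The claim accrued on 10 February 2002, when the wrongful act occurred.
Adding the 1 year base period to 10 February 2002 gives a deadline of 10 February 2003, before any tolling.
The period was tolled for 354 days by the plaintiff's legal incapacity (13 June 2002 to 2 June 2003), pushing the deadline to 30 January 2004.
The period was tolled for 369 days by the written tolling agreement (10 September 2003 to 13 September 2004), pushing the deadline to 2 February 2005.
None of the other events listed affects the running of the period under the stated rules.
The 12 April 2005 filing falls after the 2 February 2005 deadline; the claim is time-barred.

TIME-BARRED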